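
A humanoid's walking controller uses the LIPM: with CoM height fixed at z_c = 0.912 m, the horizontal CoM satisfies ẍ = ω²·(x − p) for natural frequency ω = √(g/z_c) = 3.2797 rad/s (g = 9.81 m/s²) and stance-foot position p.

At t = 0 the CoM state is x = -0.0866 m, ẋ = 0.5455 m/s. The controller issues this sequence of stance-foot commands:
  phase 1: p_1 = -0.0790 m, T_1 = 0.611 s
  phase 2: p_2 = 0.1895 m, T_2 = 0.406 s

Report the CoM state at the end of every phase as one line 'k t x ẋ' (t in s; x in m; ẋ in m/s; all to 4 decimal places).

1 0.6110 0.4980 1.9692
2 1.0170 1.8720 5.7708

phase 1: p=-0.0790, T=0.611, ωT=2.003897, cosh=3.776357, sinh=3.641548; start (x,ẋ)=(-0.086600, 0.545500) → end (x,ẋ)=(0.497985, 1.969235)
phase 2: p=0.1895, T=0.406, ωT=1.331558, cosh=2.025503, sinh=1.761437; start (x,ẋ)=(0.497985, 1.969235) → end (x,ẋ)=(1.871958, 5.770800)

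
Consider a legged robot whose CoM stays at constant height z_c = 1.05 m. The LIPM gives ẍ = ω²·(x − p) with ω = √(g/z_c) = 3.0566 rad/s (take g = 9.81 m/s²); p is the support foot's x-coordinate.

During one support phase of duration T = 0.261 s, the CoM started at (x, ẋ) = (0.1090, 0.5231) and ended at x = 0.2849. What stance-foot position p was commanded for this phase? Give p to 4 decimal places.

ωT = 3.0566·0.261 = 0.797773; cosh(ωT) = 1.335460, sinh(ωT) = 0.885129
x(T) = p + (x₀−p)·cosh(ωT) + (ẋ₀/ω)·sinh(ωT) ⇒ p·(1 − cosh) = x(T) − x₀·cosh − (ẋ₀/ω)·sinh
numerator   = 0.2849 − (0.1090)·1.335460 − (0.5231/3.0566)·0.885129 = -0.012144
denominator = 1 − 1.335460 = -0.335460
p = -0.012144 / -0.335460 = 0.0362

p = 0.0362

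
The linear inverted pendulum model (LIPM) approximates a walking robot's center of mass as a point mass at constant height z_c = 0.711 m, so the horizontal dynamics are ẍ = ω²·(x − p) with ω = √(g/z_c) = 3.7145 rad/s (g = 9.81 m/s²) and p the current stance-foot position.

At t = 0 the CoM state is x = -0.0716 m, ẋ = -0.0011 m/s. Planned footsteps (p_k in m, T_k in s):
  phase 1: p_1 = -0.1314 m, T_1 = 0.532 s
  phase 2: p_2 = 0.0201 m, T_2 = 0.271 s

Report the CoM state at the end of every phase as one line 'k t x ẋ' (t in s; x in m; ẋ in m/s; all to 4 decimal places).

1 0.5320 0.0874 0.7818
2 0.8030 0.3740 1.5090

phase 1: p=-0.1314, T=0.532, ωT=1.976114, cosh=3.676630, sinh=3.538023; start (x,ẋ)=(-0.071600, -0.001100) → end (x,ẋ)=(0.087415, 0.781846)
phase 2: p=0.0201, T=0.271, ωT=1.006630, cosh=1.550906, sinh=1.185457; start (x,ẋ)=(0.087415, 0.781846) → end (x,ẋ)=(0.374020, 1.508982)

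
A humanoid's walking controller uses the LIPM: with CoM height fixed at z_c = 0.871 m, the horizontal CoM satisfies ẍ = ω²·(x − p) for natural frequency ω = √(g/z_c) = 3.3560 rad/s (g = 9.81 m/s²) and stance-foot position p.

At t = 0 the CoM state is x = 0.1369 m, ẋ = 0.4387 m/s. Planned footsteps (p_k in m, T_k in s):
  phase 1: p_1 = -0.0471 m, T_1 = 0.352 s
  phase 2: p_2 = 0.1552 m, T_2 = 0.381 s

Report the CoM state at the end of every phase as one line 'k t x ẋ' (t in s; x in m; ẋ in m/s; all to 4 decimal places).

1 0.3520 0.4739 1.6935
2 0.7330 1.6078 5.0486

phase 1: p=-0.0471, T=0.352, ωT=1.181312, cosh=1.782761, sinh=1.475885; start (x,ẋ)=(0.136900, 0.438700) → end (x,ẋ)=(0.473857, 1.693463)
phase 2: p=0.1552, T=0.381, ωT=1.278636, cosh=1.935077, sinh=1.656660; start (x,ẋ)=(0.473857, 1.693463) → end (x,ẋ)=(1.607790, 5.048637)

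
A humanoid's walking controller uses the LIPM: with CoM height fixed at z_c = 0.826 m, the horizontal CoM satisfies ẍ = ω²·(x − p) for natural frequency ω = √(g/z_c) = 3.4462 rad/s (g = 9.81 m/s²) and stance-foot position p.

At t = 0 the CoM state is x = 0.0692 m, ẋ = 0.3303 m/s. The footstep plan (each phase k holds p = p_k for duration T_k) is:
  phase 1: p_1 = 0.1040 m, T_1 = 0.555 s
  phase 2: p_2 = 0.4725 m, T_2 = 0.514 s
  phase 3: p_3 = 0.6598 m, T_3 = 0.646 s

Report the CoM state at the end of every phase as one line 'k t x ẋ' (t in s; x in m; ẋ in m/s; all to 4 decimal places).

phase 1: p=0.1040, T=0.555, ωT=1.912641, cosh=3.459319, sinh=3.311629; start (x,ẋ)=(0.069200, 0.330300) → end (x,ẋ)=(0.301018, 0.745457)
phase 2: p=0.4725, T=0.514, ωT=1.771347, cosh=3.024435, sinh=2.854331; start (x,ẋ)=(0.301018, 0.745457) → end (x,ẋ)=(0.571291, 0.567784)
phase 3: p=0.6598, T=0.646, ωT=2.226245, cosh=4.686473, sinh=4.578540; start (x,ẋ)=(0.571291, 0.567784) → end (x,ẋ)=(0.999350, 1.264360)

1 0.5550 0.3010 0.7455
2 1.0690 0.5713 0.5678
3 1.7150 0.9993 1.2644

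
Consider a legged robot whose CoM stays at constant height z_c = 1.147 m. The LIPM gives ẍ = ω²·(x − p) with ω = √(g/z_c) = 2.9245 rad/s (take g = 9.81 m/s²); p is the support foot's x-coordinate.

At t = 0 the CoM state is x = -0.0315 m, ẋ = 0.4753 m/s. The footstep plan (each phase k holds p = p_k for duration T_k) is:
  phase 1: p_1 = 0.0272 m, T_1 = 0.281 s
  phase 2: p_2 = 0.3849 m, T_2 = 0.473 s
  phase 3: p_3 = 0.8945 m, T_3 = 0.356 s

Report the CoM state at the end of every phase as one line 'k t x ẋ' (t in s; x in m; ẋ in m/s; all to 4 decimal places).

1 0.2810 0.0966 0.4875
2 0.7540 0.0855 -0.5420
3 1.1100 -0.6238 -3.7962

phase 1: p=0.0272, T=0.281, ωT=0.821785, cosh=1.357101, sinh=0.917454; start (x,ẋ)=(-0.031500, 0.475300) → end (x,ẋ)=(0.096646, 0.487532)
phase 2: p=0.3849, T=0.473, ωT=1.383288, cosh=2.119374, sinh=1.868621; start (x,ẋ)=(0.096646, 0.487532) → end (x,ẋ)=(0.085493, -0.541982)
phase 3: p=0.8945, T=0.356, ωT=1.041122, cosh=1.592726, sinh=1.239667; start (x,ẋ)=(0.085493, -0.541982) → end (x,ẋ)=(-0.623767, -3.796208)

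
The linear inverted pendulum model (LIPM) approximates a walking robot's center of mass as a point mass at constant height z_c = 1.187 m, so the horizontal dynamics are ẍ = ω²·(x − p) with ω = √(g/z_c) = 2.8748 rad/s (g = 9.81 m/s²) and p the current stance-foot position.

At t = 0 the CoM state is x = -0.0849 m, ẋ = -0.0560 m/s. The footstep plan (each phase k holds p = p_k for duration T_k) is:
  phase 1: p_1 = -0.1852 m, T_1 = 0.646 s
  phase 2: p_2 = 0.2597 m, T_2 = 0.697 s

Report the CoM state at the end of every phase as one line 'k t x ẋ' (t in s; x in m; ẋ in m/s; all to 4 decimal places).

1 0.6460 0.0830 0.7172
2 1.3430 0.5008 0.8585

phase 1: p=-0.1852, T=0.646, ωT=1.857121, cosh=3.280695, sinh=3.124573; start (x,ẋ)=(-0.084900, -0.056000) → end (x,ẋ)=(0.082988, 0.717228)
phase 2: p=0.2597, T=0.697, ωT=2.003736, cosh=3.775770, sinh=3.640940; start (x,ẋ)=(0.082988, 0.717228) → end (x,ẋ)=(0.500848, 0.858451)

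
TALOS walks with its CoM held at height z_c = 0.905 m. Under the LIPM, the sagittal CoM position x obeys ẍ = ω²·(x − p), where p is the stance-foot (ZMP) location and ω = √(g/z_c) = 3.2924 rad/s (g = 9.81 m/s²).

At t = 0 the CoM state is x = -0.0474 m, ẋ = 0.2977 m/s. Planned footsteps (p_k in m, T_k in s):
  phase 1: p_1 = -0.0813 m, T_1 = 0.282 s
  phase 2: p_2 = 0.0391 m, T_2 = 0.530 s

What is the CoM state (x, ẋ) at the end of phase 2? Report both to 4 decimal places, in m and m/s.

x = 0.5826, ẋ = 1.8716

phase 1: p=-0.0813, T=0.282, ωT=0.928457, cosh=1.462882, sinh=1.067719; start (x,ẋ)=(-0.047400, 0.297700) → end (x,ẋ)=(0.064835, 0.554671)
phase 2: p=0.0391, T=0.530, ωT=1.744972, cosh=2.950196, sinh=2.775546; start (x,ẋ)=(0.064835, 0.554671) → end (x,ẋ)=(0.582620, 1.871561)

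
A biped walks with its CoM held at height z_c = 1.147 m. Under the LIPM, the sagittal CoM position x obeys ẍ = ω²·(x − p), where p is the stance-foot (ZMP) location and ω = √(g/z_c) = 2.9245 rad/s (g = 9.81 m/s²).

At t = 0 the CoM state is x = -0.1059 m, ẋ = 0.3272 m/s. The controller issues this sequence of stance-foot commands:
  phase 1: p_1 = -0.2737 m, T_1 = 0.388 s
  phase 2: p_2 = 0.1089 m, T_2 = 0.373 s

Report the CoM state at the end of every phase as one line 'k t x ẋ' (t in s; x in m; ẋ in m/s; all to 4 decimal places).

phase 1: p=-0.2737, T=0.388, ωT=1.134706, cosh=1.715888, sinh=1.394371; start (x,ẋ)=(-0.105900, 0.327200) → end (x,ẋ)=(0.170232, 1.245700)
phase 2: p=0.1089, T=0.373, ωT=1.090839, cosh=1.656352, sinh=1.320417; start (x,ẋ)=(0.170232, 1.245700) → end (x,ẋ)=(0.772922, 2.300153)

1 0.3880 0.1702 1.2457
2 0.7610 0.7729 2.3002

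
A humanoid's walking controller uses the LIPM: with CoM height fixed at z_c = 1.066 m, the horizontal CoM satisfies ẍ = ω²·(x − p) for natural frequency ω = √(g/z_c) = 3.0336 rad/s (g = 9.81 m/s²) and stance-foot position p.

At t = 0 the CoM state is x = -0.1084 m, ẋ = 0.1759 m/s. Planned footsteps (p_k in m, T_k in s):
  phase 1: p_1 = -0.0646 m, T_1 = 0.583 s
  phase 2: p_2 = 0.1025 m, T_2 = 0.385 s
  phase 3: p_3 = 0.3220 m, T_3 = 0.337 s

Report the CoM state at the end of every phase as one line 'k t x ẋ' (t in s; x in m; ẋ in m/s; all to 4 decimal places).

phase 1: p=-0.0646, T=0.583, ωT=1.768589, cosh=3.016574, sinh=2.846000; start (x,ẋ)=(-0.108400, 0.175900) → end (x,ẋ)=(-0.031704, 0.152462)
phase 2: p=0.1025, T=0.385, ωT=1.167936, cosh=1.763179, sinh=1.452171; start (x,ẋ)=(-0.031704, 0.152462) → end (x,ẋ)=(-0.061142, -0.322390)
phase 3: p=0.3220, T=0.337, ωT=1.022323, cosh=1.569702, sinh=1.209943; start (x,ẋ)=(-0.061142, -0.322390) → end (x,ẋ)=(-0.408003, -1.912372)

1 0.5830 -0.0317 0.1525
2 0.9680 -0.0611 -0.3224
3 1.3050 -0.4080 -1.9124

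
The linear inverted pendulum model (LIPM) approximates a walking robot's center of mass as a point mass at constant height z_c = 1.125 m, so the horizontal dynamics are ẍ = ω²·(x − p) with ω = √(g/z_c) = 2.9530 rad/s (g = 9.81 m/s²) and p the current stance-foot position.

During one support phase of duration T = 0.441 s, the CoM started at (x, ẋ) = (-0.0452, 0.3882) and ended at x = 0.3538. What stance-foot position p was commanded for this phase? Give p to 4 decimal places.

p = -0.2249

ωT = 2.9530·0.441 = 1.302273; cosh(ωT) = 1.974780, sinh(ωT) = 1.702867
x(T) = p + (x₀−p)·cosh(ωT) + (ẋ₀/ω)·sinh(ωT) ⇒ p·(1 − cosh) = x(T) − x₀·cosh − (ẋ₀/ω)·sinh
numerator   = 0.3538 − (-0.0452)·1.974780 − (0.3882/2.9530)·1.702867 = 0.219202
denominator = 1 − 1.974780 = -0.974780
p = 0.219202 / -0.974780 = -0.2249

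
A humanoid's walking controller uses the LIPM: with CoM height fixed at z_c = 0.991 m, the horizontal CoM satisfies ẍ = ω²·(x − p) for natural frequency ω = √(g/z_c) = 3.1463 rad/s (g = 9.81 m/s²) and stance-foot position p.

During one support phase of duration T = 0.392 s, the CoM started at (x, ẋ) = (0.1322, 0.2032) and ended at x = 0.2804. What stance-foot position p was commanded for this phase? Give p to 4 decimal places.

ωT = 3.1463·0.392 = 1.233350; cosh(ωT) = 1.862012, sinh(ωT) = 1.570697
x(T) = p + (x₀−p)·cosh(ωT) + (ẋ₀/ω)·sinh(ωT) ⇒ p·(1 − cosh) = x(T) − x₀·cosh − (ẋ₀/ω)·sinh
numerator   = 0.2804 − (0.1322)·1.862012 − (0.2032/3.1463)·1.570697 = -0.067200
denominator = 1 − 1.862012 = -0.862012
p = -0.067200 / -0.862012 = 0.0780

p = 0.0780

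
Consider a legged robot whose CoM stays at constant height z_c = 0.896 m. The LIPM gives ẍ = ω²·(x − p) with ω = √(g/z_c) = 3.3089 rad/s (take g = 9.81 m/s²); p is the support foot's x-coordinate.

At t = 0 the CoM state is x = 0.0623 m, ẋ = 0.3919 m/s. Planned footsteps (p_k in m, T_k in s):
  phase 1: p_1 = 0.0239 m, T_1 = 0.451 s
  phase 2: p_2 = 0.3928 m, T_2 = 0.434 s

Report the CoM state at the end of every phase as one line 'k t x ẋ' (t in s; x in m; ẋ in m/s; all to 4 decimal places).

1 0.4510 0.3637 1.1838
2 0.8850 1.0376 2.4380

phase 1: p=0.0239, T=0.451, ωT=1.492314, cosh=2.336113, sinh=2.111261; start (x,ẋ)=(0.062300, 0.391900) → end (x,ẋ)=(0.363661, 1.183783)
phase 2: p=0.3928, T=0.434, ωT=1.436063, cosh=2.220986, sinh=1.983124; start (x,ẋ)=(0.363661, 1.183783) → end (x,ẋ)=(1.037559, 2.437955)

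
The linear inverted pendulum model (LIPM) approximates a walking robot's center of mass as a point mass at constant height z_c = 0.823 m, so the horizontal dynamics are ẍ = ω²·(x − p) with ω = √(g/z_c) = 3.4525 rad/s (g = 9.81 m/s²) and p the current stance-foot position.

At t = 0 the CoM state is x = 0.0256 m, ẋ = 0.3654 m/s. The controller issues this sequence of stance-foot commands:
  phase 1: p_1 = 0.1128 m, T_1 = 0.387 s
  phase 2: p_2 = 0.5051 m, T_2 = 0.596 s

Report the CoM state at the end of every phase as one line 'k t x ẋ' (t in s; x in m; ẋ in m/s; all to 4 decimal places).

1 0.3870 0.1229 0.2100
2 0.9830 -0.7811 -4.2454

phase 1: p=0.1128, T=0.387, ωT=1.336118, cosh=2.033555, sinh=1.770690; start (x,ẋ)=(0.025600, 0.365400) → end (x,ẋ)=(0.122877, 0.209980)
phase 2: p=0.5051, T=0.596, ωT=2.057690, cosh=3.977808, sinh=3.850059; start (x,ẋ)=(0.122877, 0.209980) → end (x,ẋ)=(-0.781148, -4.245366)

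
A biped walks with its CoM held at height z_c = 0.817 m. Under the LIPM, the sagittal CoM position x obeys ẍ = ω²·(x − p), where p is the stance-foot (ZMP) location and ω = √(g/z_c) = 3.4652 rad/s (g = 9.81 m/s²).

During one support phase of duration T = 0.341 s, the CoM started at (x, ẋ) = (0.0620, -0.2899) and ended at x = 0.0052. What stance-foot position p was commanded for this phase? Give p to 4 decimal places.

ωT = 3.4652·0.341 = 1.181633; cosh(ωT) = 1.783235, sinh(ωT) = 1.476458
x(T) = p + (x₀−p)·cosh(ωT) + (ẋ₀/ω)·sinh(ωT) ⇒ p·(1 − cosh) = x(T) − x₀·cosh − (ẋ₀/ω)·sinh
numerator   = 0.0052 − (0.0620)·1.783235 − (-0.2899/3.4652)·1.476458 = 0.018160
denominator = 1 − 1.783235 = -0.783235
p = 0.018160 / -0.783235 = -0.0232

p = -0.0232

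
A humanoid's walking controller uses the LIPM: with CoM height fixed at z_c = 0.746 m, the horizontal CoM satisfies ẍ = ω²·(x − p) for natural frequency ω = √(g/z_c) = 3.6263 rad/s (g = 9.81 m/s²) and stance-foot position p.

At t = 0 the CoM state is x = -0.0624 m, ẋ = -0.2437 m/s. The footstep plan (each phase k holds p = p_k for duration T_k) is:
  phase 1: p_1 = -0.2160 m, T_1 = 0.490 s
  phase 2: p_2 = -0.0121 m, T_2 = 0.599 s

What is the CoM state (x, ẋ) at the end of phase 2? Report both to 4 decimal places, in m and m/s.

phase 1: p=-0.2160, T=0.490, ωT=1.776887, cosh=3.040295, sinh=2.871131; start (x,ẋ)=(-0.062400, -0.243700) → end (x,ẋ)=(0.058039, 0.858299)
phase 2: p=-0.0121, T=0.599, ωT=2.172154, cosh=4.445550, sinh=4.331618; start (x,ẋ)=(0.058039, 0.858299) → end (x,ẋ)=(1.324946, 4.917341)

x = 1.3249, ẋ = 4.9173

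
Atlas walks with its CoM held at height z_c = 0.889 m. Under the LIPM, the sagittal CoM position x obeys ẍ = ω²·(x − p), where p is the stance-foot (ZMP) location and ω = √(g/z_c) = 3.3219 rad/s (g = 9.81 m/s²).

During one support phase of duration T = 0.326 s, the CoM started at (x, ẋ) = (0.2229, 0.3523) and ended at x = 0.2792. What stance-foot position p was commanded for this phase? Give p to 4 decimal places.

ωT = 3.3219·0.326 = 1.082939; cosh(ωT) = 1.645973, sinh(ωT) = 1.307375
x(T) = p + (x₀−p)·cosh(ωT) + (ẋ₀/ω)·sinh(ωT) ⇒ p·(1 − cosh) = x(T) − x₀·cosh − (ẋ₀/ω)·sinh
numerator   = 0.2792 − (0.2229)·1.645973 − (0.3523/3.3219)·1.307375 = -0.226339
denominator = 1 − 1.645973 = -0.645973
p = -0.226339 / -0.645973 = 0.3504

p = 0.3504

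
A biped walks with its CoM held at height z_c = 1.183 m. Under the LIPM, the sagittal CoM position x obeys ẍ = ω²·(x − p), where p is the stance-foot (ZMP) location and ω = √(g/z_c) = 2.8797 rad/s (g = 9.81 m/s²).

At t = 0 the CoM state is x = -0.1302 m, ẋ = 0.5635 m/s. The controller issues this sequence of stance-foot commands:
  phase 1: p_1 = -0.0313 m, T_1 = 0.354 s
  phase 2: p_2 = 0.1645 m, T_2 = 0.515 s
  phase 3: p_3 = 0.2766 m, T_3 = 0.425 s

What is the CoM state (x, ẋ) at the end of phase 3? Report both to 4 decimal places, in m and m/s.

x = 0.6021, ẋ = 1.0903

phase 1: p=-0.0313, T=0.354, ωT=1.019414, cosh=1.566188, sinh=1.205382; start (x,ẋ)=(-0.130200, 0.563500) → end (x,ẋ)=(0.049673, 0.539251)
phase 2: p=0.1645, T=0.515, ωT=1.483046, cosh=2.316645, sinh=2.089700; start (x,ẋ)=(0.049673, 0.539251) → end (x,ẋ)=(0.289803, 0.558260)
phase 3: p=0.2766, T=0.425, ωT=1.223873, cosh=1.847210, sinh=1.553120; start (x,ẋ)=(0.289803, 0.558260) → end (x,ẋ)=(0.602078, 1.090276)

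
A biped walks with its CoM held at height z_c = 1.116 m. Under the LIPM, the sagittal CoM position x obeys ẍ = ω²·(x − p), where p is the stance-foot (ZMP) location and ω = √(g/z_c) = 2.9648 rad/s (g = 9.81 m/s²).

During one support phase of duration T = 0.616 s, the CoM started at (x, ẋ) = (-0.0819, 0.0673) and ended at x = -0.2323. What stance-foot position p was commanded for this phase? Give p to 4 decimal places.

ωT = 2.9648·0.616 = 1.826317; cosh(ωT) = 3.185987, sinh(ωT) = 3.024981
x(T) = p + (x₀−p)·cosh(ωT) + (ẋ₀/ω)·sinh(ωT) ⇒ p·(1 − cosh) = x(T) − x₀·cosh − (ẋ₀/ω)·sinh
numerator   = -0.2323 − (-0.0819)·3.185987 − (0.0673/2.9648)·3.024981 = -0.040034
denominator = 1 − 3.185987 = -2.185987
p = -0.040034 / -2.185987 = 0.0183

p = 0.0183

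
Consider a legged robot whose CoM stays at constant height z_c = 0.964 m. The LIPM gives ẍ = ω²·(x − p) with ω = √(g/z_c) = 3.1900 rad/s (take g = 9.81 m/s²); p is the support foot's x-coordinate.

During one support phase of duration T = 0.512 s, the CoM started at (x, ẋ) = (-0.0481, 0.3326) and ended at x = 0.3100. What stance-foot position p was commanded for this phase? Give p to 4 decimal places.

p = -0.1092

ωT = 3.1900·0.512 = 1.633280; cosh(ωT) = 2.657965, sinh(ωT) = 2.462677
x(T) = p + (x₀−p)·cosh(ωT) + (ẋ₀/ω)·sinh(ωT) ⇒ p·(1 − cosh) = x(T) − x₀·cosh − (ẋ₀/ω)·sinh
numerator   = 0.3100 − (-0.0481)·2.657965 − (0.3326/3.1900)·2.462677 = 0.181081
denominator = 1 − 2.657965 = -1.657965
p = 0.181081 / -1.657965 = -0.1092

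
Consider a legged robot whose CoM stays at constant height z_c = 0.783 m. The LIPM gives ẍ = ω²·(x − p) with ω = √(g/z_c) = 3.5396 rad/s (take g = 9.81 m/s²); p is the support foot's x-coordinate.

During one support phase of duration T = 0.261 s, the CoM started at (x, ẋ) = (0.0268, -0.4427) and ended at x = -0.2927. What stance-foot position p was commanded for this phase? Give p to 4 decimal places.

ωT = 3.5396·0.261 = 0.923836; cosh(ωT) = 1.457963, sinh(ωT) = 1.060970
x(T) = p + (x₀−p)·cosh(ωT) + (ẋ₀/ω)·sinh(ωT) ⇒ p·(1 − cosh) = x(T) − x₀·cosh − (ẋ₀/ω)·sinh
numerator   = -0.2927 − (0.0268)·1.457963 − (-0.4427/3.5396)·1.060970 = -0.199077
denominator = 1 − 1.457963 = -0.457963
p = -0.199077 / -0.457963 = 0.4347

p = 0.4347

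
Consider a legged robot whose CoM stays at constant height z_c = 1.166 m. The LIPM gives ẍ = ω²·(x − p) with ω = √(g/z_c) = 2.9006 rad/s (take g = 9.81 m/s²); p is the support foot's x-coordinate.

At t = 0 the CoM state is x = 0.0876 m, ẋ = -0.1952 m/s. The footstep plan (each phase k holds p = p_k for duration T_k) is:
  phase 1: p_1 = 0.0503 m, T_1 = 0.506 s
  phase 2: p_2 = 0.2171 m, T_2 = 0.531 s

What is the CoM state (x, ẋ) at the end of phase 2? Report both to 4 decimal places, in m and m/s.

x = -0.4909, ẋ = -1.9650

phase 1: p=0.0503, T=0.506, ωT=1.467704, cosh=2.284857, sinh=2.054402; start (x,ẋ)=(0.087600, -0.195200) → end (x,ẋ)=(-0.002729, -0.223733)
phase 2: p=0.2171, T=0.531, ωT=1.540219, cosh=2.439972, sinh=2.225638; start (x,ẋ)=(-0.002729, -0.223733) → end (x,ẋ)=(-0.490947, -1.965048)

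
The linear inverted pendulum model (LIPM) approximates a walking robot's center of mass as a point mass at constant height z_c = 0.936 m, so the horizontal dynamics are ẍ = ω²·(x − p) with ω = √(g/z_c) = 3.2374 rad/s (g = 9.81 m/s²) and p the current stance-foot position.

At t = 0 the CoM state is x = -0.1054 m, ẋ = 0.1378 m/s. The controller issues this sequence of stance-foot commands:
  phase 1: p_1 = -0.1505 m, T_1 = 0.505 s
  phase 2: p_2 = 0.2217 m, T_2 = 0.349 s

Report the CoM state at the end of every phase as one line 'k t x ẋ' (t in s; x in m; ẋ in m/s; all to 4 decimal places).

1 0.5050 0.0746 0.7270
2 0.8540 0.2815 0.5823

phase 1: p=-0.1505, T=0.505, ωT=1.634887, cosh=2.661926, sinh=2.466952; start (x,ẋ)=(-0.105400, 0.137800) → end (x,ẋ)=(0.074559, 0.727005)
phase 2: p=0.2217, T=0.349, ωT=1.129853, cosh=1.709141, sinh=1.386060; start (x,ẋ)=(0.074559, 0.727005) → end (x,ẋ)=(0.281475, 0.582297)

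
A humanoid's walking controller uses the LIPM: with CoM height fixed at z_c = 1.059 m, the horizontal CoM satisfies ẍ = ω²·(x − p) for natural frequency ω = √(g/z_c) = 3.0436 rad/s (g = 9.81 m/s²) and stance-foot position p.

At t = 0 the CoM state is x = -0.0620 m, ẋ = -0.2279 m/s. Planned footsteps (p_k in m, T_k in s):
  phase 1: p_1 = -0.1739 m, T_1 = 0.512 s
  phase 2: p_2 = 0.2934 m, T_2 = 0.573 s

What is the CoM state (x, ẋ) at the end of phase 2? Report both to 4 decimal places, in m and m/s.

x = -0.5775, ẋ = -2.4229

phase 1: p=-0.1739, T=0.512, ωT=1.558323, cosh=2.480669, sinh=2.270180; start (x,ẋ)=(-0.062000, -0.227900) → end (x,ẋ)=(-0.066301, 0.207831)
phase 2: p=0.2934, T=0.573, ωT=1.743983, cosh=2.947451, sinh=2.772629; start (x,ẋ)=(-0.066301, 0.207831) → end (x,ẋ)=(-0.577473, -2.422861)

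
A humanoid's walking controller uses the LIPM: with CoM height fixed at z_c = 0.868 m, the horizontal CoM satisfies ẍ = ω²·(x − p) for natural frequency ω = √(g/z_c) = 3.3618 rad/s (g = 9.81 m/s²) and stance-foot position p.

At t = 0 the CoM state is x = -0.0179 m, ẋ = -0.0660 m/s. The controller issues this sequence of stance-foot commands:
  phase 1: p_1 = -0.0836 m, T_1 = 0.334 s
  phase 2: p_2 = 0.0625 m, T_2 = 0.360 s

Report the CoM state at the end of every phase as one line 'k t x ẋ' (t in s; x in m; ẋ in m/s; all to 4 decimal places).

phase 1: p=-0.0836, T=0.334, ωT=1.122841, cosh=1.699464, sinh=1.374110; start (x,ẋ)=(-0.017900, -0.066000) → end (x,ẋ)=(0.001078, 0.191335)
phase 2: p=0.0625, T=0.360, ωT=1.210248, cosh=1.826220, sinh=1.528097; start (x,ẋ)=(0.001078, 0.191335) → end (x,ẋ)=(0.037301, 0.033885)

1 0.3340 0.0011 0.1913
2 0.6940 0.0373 0.0339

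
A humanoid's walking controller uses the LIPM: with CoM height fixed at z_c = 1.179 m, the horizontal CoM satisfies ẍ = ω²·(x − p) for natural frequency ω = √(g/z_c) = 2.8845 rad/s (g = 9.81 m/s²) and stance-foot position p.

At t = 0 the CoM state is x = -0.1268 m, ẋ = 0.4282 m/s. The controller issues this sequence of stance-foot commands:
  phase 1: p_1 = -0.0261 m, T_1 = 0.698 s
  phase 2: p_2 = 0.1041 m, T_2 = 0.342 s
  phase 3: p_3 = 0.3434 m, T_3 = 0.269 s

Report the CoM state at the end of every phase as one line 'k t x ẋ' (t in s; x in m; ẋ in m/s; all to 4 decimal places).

1 0.6980 0.1360 0.5637
2 1.0400 0.3785 0.9673
3 1.3090 0.6767 1.3602

phase 1: p=-0.0261, T=0.698, ωT=2.013381, cosh=3.811065, sinh=3.677529; start (x,ẋ)=(-0.126800, 0.428200) → end (x,ẋ)=(0.136050, 0.563689)
phase 2: p=0.1041, T=0.342, ωT=0.986499, cosh=1.527354, sinh=1.154475; start (x,ẋ)=(0.136050, 0.563689) → end (x,ẋ)=(0.378506, 0.967349)
phase 3: p=0.3434, T=0.269, ωT=0.775931, cosh=1.316444, sinh=0.856169; start (x,ẋ)=(0.378506, 0.967349) → end (x,ẋ)=(0.676741, 1.360159)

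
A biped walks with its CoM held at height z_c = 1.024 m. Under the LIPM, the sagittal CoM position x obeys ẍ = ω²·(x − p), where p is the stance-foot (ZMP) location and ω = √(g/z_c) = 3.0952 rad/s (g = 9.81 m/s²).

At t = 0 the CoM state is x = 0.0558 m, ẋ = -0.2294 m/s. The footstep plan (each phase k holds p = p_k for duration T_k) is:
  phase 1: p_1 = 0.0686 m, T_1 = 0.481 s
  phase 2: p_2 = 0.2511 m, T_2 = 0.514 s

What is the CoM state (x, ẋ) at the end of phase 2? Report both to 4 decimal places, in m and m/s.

phase 1: p=0.0686, T=0.481, ωT=1.488791, cosh=2.328690, sinh=2.103045; start (x,ẋ)=(0.055800, -0.229400) → end (x,ẋ)=(-0.117074, -0.617521)
phase 2: p=0.2511, T=0.514, ωT=1.590933, cosh=2.556030, sinh=2.352295; start (x,ẋ)=(-0.117074, -0.617521) → end (x,ẋ)=(-1.159268, -4.259012)

x = -1.1593, ẋ = -4.2590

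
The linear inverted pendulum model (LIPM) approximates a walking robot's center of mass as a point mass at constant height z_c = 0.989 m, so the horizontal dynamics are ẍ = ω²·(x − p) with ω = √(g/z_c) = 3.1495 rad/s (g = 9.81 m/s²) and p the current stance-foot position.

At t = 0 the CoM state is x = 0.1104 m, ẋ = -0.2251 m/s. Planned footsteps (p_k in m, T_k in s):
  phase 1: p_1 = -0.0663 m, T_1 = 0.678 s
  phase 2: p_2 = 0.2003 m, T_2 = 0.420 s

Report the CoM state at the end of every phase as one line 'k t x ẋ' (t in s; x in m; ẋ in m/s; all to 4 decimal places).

phase 1: p=-0.0663, T=0.678, ωT=2.135361, cosh=4.289151, sinh=4.170949; start (x,ẋ)=(0.110400, -0.225100) → end (x,ẋ)=(0.393488, 1.355715)
phase 2: p=0.2003, T=0.420, ωT=1.322790, cosh=2.010136, sinh=1.743745; start (x,ẋ)=(0.393488, 1.355715) → end (x,ẋ)=(1.339236, 3.786146)

1 0.6780 0.3935 1.3557
2 1.0980 1.3392 3.7861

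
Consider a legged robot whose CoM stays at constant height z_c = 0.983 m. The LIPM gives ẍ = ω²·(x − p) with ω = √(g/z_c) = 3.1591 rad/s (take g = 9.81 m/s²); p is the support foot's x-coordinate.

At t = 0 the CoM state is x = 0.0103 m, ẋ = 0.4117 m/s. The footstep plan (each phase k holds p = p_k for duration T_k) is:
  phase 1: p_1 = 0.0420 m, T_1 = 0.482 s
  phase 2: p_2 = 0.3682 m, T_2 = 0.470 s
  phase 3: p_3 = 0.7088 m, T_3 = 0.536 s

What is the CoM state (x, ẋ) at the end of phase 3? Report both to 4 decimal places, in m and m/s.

phase 1: p=0.0420, T=0.482, ωT=1.522686, cosh=2.401324, sinh=2.183199; start (x,ẋ)=(0.010300, 0.411700) → end (x,ẋ)=(0.250397, 0.769992)
phase 2: p=0.3682, T=0.470, ωT=1.484777, cosh=2.320267, sinh=2.093714; start (x,ẋ)=(0.250397, 0.769992) → end (x,ẋ)=(0.605182, 1.007407)
phase 3: p=0.7088, T=0.536, ωT=1.693278, cosh=2.810594, sinh=2.626679; start (x,ẋ)=(0.605182, 1.007407) → end (x,ẋ)=(1.255195, 1.971598)

x = 1.2552, ẋ = 1.9716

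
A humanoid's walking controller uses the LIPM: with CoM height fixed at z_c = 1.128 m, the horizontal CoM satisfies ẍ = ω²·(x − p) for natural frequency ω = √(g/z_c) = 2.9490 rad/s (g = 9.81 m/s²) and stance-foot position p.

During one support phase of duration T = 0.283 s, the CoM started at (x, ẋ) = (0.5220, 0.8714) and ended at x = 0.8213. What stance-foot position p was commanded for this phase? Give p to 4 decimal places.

ωT = 2.9490·0.283 = 0.834567; cosh(ωT) = 1.368939, sinh(ωT) = 0.934877
x(T) = p + (x₀−p)·cosh(ωT) + (ẋ₀/ω)·sinh(ωT) ⇒ p·(1 − cosh) = x(T) − x₀·cosh − (ẋ₀/ω)·sinh
numerator   = 0.8213 − (0.5220)·1.368939 − (0.8714/2.9490)·0.934877 = -0.169533
denominator = 1 − 1.368939 = -0.368939
p = -0.169533 / -0.368939 = 0.4595

p = 0.4595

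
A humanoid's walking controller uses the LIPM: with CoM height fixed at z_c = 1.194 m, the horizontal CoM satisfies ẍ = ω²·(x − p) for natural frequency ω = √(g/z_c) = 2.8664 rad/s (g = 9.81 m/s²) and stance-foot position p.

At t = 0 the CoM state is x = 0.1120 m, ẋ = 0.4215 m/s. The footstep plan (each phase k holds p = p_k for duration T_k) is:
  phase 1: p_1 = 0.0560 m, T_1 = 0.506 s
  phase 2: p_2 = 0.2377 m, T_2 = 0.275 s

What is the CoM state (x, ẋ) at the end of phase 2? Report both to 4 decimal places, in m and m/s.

x = 0.9441, ẋ = 2.2894

phase 1: p=0.0560, T=0.506, ωT=1.450398, cosh=2.249645, sinh=2.015168; start (x,ẋ)=(0.112000, 0.421500) → end (x,ẋ)=(0.478308, 1.271697)
phase 2: p=0.2377, T=0.275, ωT=0.788260, cosh=1.327101, sinh=0.872465; start (x,ẋ)=(0.478308, 1.271697) → end (x,ẋ)=(0.944086, 2.289390)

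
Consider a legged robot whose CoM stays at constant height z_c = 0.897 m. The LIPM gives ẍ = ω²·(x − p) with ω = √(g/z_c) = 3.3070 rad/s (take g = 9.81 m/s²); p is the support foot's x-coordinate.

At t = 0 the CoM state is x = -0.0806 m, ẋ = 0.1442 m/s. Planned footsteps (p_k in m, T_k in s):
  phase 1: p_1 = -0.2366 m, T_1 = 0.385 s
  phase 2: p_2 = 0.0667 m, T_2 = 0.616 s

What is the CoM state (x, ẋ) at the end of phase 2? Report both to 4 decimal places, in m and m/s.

phase 1: p=-0.2366, T=0.385, ωT=1.273195, cosh=1.926092, sinh=1.646156; start (x,ẋ)=(-0.080600, 0.144200) → end (x,ẋ)=(0.135650, 1.126981)
phase 2: p=0.0667, T=0.616, ωT=2.037112, cosh=3.899418, sinh=3.769013; start (x,ẋ)=(0.135650, 1.126981) → end (x,ẋ)=(1.619994, 5.253973)

x = 1.6200, ẋ = 5.2540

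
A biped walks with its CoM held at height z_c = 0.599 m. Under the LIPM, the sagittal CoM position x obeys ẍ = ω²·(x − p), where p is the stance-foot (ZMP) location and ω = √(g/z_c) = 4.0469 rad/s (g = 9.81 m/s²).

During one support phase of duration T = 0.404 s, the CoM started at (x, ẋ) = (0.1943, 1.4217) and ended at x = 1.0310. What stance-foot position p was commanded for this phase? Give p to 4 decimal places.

ωT = 4.0469·0.404 = 1.634948; cosh(ωT) = 2.662076, sinh(ωT) = 2.467113
x(T) = p + (x₀−p)·cosh(ωT) + (ẋ₀/ω)·sinh(ωT) ⇒ p·(1 − cosh) = x(T) − x₀·cosh − (ẋ₀/ω)·sinh
numerator   = 1.0310 − (0.1943)·2.662076 − (1.4217/4.0469)·2.467113 = -0.352953
denominator = 1 − 2.662076 = -1.662076
p = -0.352953 / -1.662076 = 0.2124

p = 0.2124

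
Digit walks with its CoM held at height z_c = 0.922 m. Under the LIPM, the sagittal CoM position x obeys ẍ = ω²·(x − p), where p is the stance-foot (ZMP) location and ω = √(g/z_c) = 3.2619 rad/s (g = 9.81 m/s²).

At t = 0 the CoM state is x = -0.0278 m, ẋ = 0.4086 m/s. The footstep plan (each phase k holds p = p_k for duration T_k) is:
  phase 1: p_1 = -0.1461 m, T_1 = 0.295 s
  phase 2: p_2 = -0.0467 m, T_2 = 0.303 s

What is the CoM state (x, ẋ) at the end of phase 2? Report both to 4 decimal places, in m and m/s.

x = 0.6573, ẋ = 2.4202

phase 1: p=-0.1461, T=0.295, ωT=0.962260, cosh=1.499818, sinh=1.117789; start (x,ẋ)=(-0.027800, 0.408600) → end (x,ẋ)=(0.171348, 1.044161)
phase 2: p=-0.0467, T=0.303, ωT=0.988356, cosh=1.529501, sinh=1.157312; start (x,ẋ)=(0.171348, 1.044161) → end (x,ẋ)=(0.657269, 2.420183)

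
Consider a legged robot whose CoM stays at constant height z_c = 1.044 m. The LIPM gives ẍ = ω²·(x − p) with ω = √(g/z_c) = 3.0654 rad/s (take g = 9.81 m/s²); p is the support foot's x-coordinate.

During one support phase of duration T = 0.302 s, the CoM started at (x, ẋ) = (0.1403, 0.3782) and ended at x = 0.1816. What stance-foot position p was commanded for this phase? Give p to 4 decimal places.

p = 0.3358

ωT = 3.0654·0.302 = 0.925751; cosh(ωT) = 1.459998, sinh(ωT) = 1.063764
x(T) = p + (x₀−p)·cosh(ωT) + (ẋ₀/ω)·sinh(ωT) ⇒ p·(1 − cosh) = x(T) − x₀·cosh − (ẋ₀/ω)·sinh
numerator   = 0.1816 − (0.1403)·1.459998 − (0.3782/3.0654)·1.063764 = -0.154482
denominator = 1 − 1.459998 = -0.459998
p = -0.154482 / -0.459998 = 0.3358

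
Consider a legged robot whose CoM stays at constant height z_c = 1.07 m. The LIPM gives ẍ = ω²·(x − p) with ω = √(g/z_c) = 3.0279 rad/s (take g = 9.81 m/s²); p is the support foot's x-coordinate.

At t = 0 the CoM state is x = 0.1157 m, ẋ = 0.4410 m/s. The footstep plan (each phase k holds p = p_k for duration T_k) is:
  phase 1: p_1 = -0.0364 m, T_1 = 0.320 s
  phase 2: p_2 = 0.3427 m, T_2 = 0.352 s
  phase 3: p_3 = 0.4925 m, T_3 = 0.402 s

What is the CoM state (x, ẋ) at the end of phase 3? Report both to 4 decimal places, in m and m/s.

phase 1: p=-0.0364, T=0.320, ωT=0.968928, cosh=1.507304, sinh=1.127814; start (x,ẋ)=(0.115700, 0.441000) → end (x,ẋ)=(0.357122, 1.184129)
phase 2: p=0.3427, T=0.352, ωT=1.065821, cosh=1.623833, sinh=1.279388; start (x,ẋ)=(0.357122, 1.184129) → end (x,ẋ)=(0.866452, 1.978696)
phase 3: p=0.4925, T=0.402, ωT=1.217216, cosh=1.836912, sinh=1.540858; start (x,ẋ)=(0.866452, 1.978696) → end (x,ẋ)=(2.186350, 5.379389)

x = 2.1863, ẋ = 5.3794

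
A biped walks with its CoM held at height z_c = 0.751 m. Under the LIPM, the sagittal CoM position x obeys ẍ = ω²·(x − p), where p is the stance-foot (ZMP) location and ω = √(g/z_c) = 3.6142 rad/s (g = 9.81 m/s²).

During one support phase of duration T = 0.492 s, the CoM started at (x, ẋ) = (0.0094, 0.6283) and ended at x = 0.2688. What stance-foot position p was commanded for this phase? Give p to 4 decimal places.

p = 0.1270

ωT = 3.6142·0.492 = 1.778186; cosh(ωT) = 3.044028, sinh(ωT) = 2.875084
x(T) = p + (x₀−p)·cosh(ωT) + (ẋ₀/ω)·sinh(ωT) ⇒ p·(1 − cosh) = x(T) − x₀·cosh − (ẋ₀/ω)·sinh
numerator   = 0.2688 − (0.0094)·3.044028 − (0.6283/3.6142)·2.875084 = -0.259624
denominator = 1 − 3.044028 = -2.044028
p = -0.259624 / -2.044028 = 0.1270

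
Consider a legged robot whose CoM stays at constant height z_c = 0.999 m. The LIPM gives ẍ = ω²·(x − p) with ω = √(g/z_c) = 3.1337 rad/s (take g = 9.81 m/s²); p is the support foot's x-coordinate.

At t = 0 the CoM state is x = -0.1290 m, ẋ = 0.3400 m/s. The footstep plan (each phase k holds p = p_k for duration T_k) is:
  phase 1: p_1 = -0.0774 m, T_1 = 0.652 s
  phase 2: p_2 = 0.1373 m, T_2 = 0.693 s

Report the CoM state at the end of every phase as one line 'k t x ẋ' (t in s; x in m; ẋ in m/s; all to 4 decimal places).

1 0.6520 0.1317 0.7203
2 1.3450 1.1076 3.1248

phase 1: p=-0.0774, T=0.652, ωT=2.043172, cosh=3.922331, sinh=3.792714; start (x,ẋ)=(-0.129000, 0.340000) → end (x,ẋ)=(0.131709, 0.720315)
phase 2: p=0.1373, T=0.693, ωT=2.171654, cosh=4.443386, sinh=4.329397; start (x,ẋ)=(0.131709, 0.720315) → end (x,ẋ)=(1.107618, 3.124789)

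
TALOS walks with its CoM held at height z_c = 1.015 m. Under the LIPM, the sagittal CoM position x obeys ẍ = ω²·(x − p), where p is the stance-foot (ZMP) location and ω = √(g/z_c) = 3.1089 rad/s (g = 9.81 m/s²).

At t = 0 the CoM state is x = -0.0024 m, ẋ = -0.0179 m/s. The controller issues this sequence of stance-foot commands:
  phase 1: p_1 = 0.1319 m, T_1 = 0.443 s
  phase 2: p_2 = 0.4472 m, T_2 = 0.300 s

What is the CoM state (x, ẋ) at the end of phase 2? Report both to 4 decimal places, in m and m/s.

x = -0.7273, ẋ = -3.2260

phase 1: p=0.1319, T=0.443, ωT=1.377243, cosh=2.108115, sinh=1.855842; start (x,ẋ)=(-0.002400, -0.017900) → end (x,ẋ)=(-0.161905, -0.812596)
phase 2: p=0.4472, T=0.300, ωT=0.932670, cosh=1.467394, sinh=1.073892; start (x,ẋ)=(-0.161905, -0.812596) → end (x,ẋ)=(-0.727288, -3.225970)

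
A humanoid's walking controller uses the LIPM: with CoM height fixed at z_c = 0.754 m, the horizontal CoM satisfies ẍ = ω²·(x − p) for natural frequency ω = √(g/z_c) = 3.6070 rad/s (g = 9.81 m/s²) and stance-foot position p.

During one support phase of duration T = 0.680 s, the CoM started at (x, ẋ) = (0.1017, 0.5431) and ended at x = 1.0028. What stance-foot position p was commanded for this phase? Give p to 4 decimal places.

ωT = 3.6070·0.680 = 2.452760; cosh(ωT) = 5.853215, sinh(ωT) = 5.767159
x(T) = p + (x₀−p)·cosh(ωT) + (ẋ₀/ω)·sinh(ωT) ⇒ p·(1 − cosh) = x(T) − x₀·cosh − (ẋ₀/ω)·sinh
numerator   = 1.0028 − (0.1017)·5.853215 − (0.5431/3.6070)·5.767159 = -0.460824
denominator = 1 − 5.853215 = -4.853215
p = -0.460824 / -4.853215 = 0.0950

p = 0.0950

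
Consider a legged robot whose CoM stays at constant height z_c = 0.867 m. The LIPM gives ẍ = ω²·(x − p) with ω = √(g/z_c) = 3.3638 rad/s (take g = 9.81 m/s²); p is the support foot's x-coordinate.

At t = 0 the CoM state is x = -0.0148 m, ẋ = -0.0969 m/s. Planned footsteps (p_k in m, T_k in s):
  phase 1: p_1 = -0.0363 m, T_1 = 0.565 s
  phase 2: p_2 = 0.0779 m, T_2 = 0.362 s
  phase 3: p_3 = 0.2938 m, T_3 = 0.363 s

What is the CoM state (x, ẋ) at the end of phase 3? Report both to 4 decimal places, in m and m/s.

phase 1: p=-0.0363, T=0.565, ωT=1.900547, cosh=3.419520, sinh=3.270033; start (x,ẋ)=(-0.014800, -0.096900) → end (x,ẋ)=(-0.056979, -0.094857)
phase 2: p=0.0779, T=0.362, ωT=1.217696, cosh=1.837651, sinh=1.541740; start (x,ẋ)=(-0.056979, -0.094857) → end (x,ẋ)=(-0.213437, -0.873812)
phase 3: p=0.2938, T=0.363, ωT=1.221059, cosh=1.842848, sinh=1.547930; start (x,ẋ)=(-0.213437, -0.873812) → end (x,ẋ)=(-1.043066, -4.251449)

x = -1.0431, ẋ = -4.2514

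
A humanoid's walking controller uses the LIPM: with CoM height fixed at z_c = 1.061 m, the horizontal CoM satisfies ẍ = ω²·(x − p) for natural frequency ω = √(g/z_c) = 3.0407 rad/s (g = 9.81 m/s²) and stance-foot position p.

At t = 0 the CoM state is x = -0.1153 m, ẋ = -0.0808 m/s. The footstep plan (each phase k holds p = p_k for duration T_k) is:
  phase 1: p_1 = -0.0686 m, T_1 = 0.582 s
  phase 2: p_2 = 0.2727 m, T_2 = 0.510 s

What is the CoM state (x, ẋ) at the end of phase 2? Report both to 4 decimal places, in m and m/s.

phase 1: p=-0.0686, T=0.582, ωT=1.769687, cosh=3.019702, sinh=2.849316; start (x,ẋ)=(-0.115300, -0.080800) → end (x,ẋ)=(-0.285334, -0.648597)
phase 2: p=0.2727, T=0.510, ωT=1.550757, cosh=2.463563, sinh=2.251475; start (x,ẋ)=(-0.285334, -0.648597) → end (x,ẋ)=(-1.582304, -5.418197)

x = -1.5823, ẋ = -5.4182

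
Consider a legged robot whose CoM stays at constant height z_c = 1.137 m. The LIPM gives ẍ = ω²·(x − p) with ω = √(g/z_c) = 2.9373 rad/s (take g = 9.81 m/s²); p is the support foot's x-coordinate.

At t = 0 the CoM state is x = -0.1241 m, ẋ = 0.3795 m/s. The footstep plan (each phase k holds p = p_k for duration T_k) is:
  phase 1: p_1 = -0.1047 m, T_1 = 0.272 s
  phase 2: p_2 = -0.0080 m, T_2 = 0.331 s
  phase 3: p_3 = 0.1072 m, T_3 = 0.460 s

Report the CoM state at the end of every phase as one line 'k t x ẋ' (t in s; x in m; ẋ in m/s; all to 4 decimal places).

phase 1: p=-0.1047, T=0.272, ωT=0.798946, cosh=1.336499, sinh=0.886696; start (x,ẋ)=(-0.124100, 0.379500) → end (x,ẋ)=(-0.016067, 0.456674)
phase 2: p=-0.0080, T=0.331, ωT=0.972246, cosh=1.511055, sinh=1.132822; start (x,ẋ)=(-0.016067, 0.456674) → end (x,ẋ)=(0.155935, 0.663218)
phase 3: p=0.1072, T=0.460, ωT=1.351158, cosh=2.060418, sinh=1.801477; start (x,ẋ)=(0.155935, 0.663218) → end (x,ẋ)=(0.614374, 1.624389)

1 0.2720 -0.0161 0.4567
2 0.6030 0.1559 0.6632
3 1.0630 0.6144 1.6244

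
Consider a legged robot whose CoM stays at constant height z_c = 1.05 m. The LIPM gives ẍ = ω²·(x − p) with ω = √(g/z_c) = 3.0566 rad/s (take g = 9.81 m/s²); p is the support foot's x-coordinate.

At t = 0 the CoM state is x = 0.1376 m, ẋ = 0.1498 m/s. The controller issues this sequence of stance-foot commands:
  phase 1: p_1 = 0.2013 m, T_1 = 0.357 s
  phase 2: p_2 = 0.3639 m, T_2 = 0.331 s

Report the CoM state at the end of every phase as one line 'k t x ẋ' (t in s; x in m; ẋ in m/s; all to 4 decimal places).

phase 1: p=0.2013, T=0.357, ωT=1.091206, cosh=1.656838, sinh=1.321026; start (x,ẋ)=(0.137600, 0.149800) → end (x,ẋ)=(0.160501, -0.009017)
phase 2: p=0.3639, T=0.331, ωT=1.011735, cosh=1.556978, sinh=1.193390; start (x,ẋ)=(0.160501, -0.009017) → end (x,ẋ)=(0.043692, -0.755980)

1 0.3570 0.1605 -0.0090
2 0.6880 0.0437 -0.7560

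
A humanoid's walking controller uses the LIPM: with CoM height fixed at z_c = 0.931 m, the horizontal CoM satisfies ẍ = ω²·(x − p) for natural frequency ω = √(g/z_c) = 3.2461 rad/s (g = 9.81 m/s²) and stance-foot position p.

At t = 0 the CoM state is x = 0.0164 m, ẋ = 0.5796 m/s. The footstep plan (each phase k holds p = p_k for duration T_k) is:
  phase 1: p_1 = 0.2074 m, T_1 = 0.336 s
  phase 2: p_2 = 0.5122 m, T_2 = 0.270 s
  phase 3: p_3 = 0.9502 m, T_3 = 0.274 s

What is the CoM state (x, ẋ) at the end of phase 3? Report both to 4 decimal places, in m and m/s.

phase 1: p=0.2074, T=0.336, ωT=1.090690, cosh=1.656155, sinh=1.320171; start (x,ẋ)=(0.016400, 0.579600) → end (x,ẋ)=(0.126794, 0.141395)
phase 2: p=0.5122, T=0.270, ωT=0.876447, cosh=1.409304, sinh=0.993045; start (x,ẋ)=(0.126794, 0.141395) → end (x,ẋ)=(0.012302, -1.043095)
phase 3: p=0.9502, T=0.274, ωT=0.889431, cosh=1.422317, sinh=1.011428; start (x,ẋ)=(0.012302, -1.043095) → end (x,ẋ)=(-0.708799, -4.562916)

x = -0.7088, ẋ = -4.5629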